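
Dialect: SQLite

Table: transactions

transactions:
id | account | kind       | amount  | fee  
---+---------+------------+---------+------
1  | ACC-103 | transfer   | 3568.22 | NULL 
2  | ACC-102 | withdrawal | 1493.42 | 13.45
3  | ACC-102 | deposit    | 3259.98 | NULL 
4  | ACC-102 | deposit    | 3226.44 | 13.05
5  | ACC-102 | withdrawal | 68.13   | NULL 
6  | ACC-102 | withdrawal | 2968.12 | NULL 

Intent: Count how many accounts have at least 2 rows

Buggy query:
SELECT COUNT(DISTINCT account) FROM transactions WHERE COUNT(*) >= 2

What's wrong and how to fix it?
Bug: WHERE filters individual rows, not groups, so a group-level COUNT is invalid there

Fix: Use a subquery that GROUPs and filters with HAVING, then count its rows

Corrected query:
SELECT COUNT(*) FROM (SELECT account FROM transactions GROUP BY account HAVING COUNT(*) >= 2)

Result:
COUNT(*)
--------
1       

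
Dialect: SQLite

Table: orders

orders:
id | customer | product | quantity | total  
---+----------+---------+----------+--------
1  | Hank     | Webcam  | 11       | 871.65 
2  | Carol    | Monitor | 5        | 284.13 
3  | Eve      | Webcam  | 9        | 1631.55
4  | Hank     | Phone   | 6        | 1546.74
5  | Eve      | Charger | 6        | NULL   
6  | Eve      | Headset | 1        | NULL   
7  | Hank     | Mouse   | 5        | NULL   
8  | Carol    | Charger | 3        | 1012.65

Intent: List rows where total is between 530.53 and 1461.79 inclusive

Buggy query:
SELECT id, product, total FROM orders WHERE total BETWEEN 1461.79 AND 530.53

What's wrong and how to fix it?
Bug: BETWEEN expects the lower bound first; with 1461.79 AND 530.53 the range is empty

Fix: Swap the bounds so the smaller value comes first

Corrected query:
SELECT id, product, total FROM orders WHERE total BETWEEN 530.53 AND 1461.79

Result:
id | product | total  
---+---------+--------
1  | Webcam  | 871.65 
8  | Charger | 1012.65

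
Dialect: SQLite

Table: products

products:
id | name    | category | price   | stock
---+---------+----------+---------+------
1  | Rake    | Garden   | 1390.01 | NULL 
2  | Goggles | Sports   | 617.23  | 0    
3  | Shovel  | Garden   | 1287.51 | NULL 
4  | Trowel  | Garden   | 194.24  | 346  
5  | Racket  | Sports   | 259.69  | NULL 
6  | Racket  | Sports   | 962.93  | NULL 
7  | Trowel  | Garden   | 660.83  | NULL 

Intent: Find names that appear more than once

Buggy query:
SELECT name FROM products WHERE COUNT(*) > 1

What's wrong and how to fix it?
Bug: COUNT(*) is an aggregate and cannot be used in WHERE

Fix: Group first, then use HAVING for the count condition

Corrected query:
SELECT name FROM products GROUP BY name HAVING COUNT(*) > 1

Result:
name  
------
Racket
Trowel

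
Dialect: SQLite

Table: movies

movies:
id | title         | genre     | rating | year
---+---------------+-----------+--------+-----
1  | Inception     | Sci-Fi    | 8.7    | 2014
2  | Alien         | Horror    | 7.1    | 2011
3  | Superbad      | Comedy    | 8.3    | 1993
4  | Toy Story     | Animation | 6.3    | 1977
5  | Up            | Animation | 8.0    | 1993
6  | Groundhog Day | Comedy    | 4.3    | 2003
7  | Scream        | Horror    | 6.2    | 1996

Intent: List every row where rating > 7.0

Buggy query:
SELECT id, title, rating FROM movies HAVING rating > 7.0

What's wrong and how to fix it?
Bug: This is a non-aggregate query (no GROUP BY, no aggregates), so in SQLite the HAVING clause is invalid here; a row-level condition belongs in WHERE

Fix: Replace HAVING with WHERE since the condition applies to individual rows

Corrected query:
SELECT id, title, rating FROM movies WHERE rating > 7.0

Result:
id | title     | rating
---+-----------+-------
1  | Inception | 8.7   
2  | Alien     | 7.1   
3  | Superbad  | 8.3   
5  | Up        | 8     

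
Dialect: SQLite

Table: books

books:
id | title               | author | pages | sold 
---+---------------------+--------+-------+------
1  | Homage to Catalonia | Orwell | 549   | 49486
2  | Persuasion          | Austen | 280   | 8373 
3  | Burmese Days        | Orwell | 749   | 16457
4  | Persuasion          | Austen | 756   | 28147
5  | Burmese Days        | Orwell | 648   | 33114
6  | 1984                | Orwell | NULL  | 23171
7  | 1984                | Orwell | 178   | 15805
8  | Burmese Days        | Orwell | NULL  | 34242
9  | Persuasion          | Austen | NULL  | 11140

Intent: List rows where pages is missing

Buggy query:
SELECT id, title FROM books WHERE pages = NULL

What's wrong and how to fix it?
Bug: Comparing to NULL with '=' never matches; NULL = NULL is unknown, not true

Fix: Use IS NULL to test for NULL

Corrected query:
SELECT id, title FROM books WHERE pages IS NULL

Result:
id | title       
---+-------------
6  | 1984        
8  | Burmese Days
9  | Persuasion  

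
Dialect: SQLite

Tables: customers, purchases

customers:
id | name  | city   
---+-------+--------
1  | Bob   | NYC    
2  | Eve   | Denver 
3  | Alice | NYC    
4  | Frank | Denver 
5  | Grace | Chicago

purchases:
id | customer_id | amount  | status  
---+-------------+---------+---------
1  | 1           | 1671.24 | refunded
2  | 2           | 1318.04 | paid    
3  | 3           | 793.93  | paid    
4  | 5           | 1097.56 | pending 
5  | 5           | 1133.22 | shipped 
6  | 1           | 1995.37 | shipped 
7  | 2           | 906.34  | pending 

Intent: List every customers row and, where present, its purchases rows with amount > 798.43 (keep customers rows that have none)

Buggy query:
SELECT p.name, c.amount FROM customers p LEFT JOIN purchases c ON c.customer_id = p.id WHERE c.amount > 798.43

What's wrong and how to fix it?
Bug: Filtering c.amount in WHERE discards the NULL rows produced by LEFT JOIN, turning it into an inner join

Fix: Move the right-table condition into the ON clause so unmatched parents are kept

Corrected query:
SELECT p.name, c.amount FROM customers p LEFT JOIN purchases c ON c.customer_id = p.id AND c.amount > 798.43

Result:
name  | amount 
------+--------
Bob   | 1671.24
Bob   | 1995.37
Eve   | 906.34 
Eve   | 1318.04
Alice | NULL   
Frank | NULL   
Grace | 1097.56
Grace | 1133.22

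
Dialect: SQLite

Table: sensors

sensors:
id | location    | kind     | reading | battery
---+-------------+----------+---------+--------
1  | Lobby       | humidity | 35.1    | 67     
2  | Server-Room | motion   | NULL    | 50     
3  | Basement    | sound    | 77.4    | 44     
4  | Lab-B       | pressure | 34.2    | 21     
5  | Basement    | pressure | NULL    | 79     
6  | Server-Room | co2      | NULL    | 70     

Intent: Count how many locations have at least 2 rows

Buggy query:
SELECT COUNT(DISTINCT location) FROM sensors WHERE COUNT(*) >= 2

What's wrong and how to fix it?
Bug: WHERE filters individual rows, not groups, so a group-level COUNT is invalid there

Fix: Group first with HAVING COUNT(*) >= 2, then COUNT the resulting groups

Corrected query:
SELECT COUNT(*) FROM (SELECT location FROM sensors GROUP BY location HAVING COUNT(*) >= 2)

Result:
COUNT(*)
--------
2       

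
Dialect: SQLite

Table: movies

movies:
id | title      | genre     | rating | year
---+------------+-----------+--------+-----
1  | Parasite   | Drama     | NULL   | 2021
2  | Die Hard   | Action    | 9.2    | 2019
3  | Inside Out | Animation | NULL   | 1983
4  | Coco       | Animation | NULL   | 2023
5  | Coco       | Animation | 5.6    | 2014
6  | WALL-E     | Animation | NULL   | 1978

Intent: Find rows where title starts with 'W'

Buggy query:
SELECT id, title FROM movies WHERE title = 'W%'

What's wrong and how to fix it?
Bug: Wildcards only work with LIKE; '=' treats '%' as a literal character

Fix: Replace '=' with LIKE so 'W%' is treated as a pattern

Corrected query:
SELECT id, title FROM movies WHERE title LIKE 'W%'

Result:
id | title 
---+-------
6  | WALL-E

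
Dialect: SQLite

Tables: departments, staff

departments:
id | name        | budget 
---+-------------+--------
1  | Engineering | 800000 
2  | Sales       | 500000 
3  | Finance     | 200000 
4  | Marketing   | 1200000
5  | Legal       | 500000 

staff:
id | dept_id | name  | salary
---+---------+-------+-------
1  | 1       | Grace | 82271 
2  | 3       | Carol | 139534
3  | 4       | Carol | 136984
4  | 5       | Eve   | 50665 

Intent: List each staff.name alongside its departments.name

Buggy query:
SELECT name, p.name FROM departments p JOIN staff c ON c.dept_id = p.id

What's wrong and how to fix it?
Bug: Both tables have a 'name' column; the unqualified reference is ambiguous

Fix: Qualify the column with its table alias (c.name)

Corrected query:
SELECT c.name, p.name FROM departments p JOIN staff c ON c.dept_id = p.id

Result:
name  | name       
------+------------
Grace | Engineering
Carol | Finance    
Carol | Marketing  
Eve   | Legal      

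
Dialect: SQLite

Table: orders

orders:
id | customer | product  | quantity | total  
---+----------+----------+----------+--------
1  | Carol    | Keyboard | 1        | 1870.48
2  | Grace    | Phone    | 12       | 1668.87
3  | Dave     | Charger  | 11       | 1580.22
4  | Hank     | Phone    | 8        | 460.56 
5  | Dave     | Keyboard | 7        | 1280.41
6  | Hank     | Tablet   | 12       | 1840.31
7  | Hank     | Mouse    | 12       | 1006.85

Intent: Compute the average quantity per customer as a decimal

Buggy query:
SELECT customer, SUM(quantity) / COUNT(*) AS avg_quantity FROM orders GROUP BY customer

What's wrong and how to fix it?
Bug: SUM(quantity) and COUNT(*) are both integers; the division truncates the fractional part

Fix: Cast one side to REAL so the division keeps the fractional part

Corrected query:
SELECT customer, SUM(quantity) * 1.0 / COUNT(*) AS avg_quantity FROM orders GROUP BY customer

Result:
customer | avg_quantity
---------+-------------
Carol    | 1           
Dave     | 9           
Grace    | 12          
Hank     | 10.666667   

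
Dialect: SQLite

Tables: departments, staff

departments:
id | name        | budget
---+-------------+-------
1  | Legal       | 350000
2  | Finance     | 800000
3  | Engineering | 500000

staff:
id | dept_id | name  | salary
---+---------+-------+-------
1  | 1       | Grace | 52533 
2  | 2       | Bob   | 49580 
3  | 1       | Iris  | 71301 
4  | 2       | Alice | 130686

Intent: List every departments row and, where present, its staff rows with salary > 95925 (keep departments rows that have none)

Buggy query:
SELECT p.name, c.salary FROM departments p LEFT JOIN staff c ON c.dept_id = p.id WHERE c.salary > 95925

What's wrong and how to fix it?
Bug: A WHERE condition on the right-hand table after LEFT JOIN drops unmatched parents

Fix: Put 'c.salary > 95925' in the JOIN's ON clause instead of WHERE

Corrected query:
SELECT p.name, c.salary FROM departments p LEFT JOIN staff c ON c.dept_id = p.id AND c.salary > 95925

Result:
name        | salary
------------+-------
Legal       | NULL  
Finance     | 130686
Engineering | NULL  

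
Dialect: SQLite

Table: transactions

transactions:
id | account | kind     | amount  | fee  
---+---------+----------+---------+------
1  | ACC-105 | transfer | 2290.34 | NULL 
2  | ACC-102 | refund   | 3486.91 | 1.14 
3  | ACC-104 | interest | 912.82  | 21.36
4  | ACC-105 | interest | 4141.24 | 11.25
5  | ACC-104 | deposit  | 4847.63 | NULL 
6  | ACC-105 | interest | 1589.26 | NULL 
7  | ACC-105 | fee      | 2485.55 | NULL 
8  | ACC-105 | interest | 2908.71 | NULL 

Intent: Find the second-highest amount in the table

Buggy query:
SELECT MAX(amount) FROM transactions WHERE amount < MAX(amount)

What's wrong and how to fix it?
Bug: MAX(amount) on the right of the comparison is an aggregate-in-WHERE error

Fix: Compute the overall MAX in a subquery, then take MAX of rows below it

Corrected query:
SELECT MAX(amount) FROM transactions WHERE amount < (SELECT MAX(amount) FROM transactions)

Result:
MAX(amount)
-----------
4141.24    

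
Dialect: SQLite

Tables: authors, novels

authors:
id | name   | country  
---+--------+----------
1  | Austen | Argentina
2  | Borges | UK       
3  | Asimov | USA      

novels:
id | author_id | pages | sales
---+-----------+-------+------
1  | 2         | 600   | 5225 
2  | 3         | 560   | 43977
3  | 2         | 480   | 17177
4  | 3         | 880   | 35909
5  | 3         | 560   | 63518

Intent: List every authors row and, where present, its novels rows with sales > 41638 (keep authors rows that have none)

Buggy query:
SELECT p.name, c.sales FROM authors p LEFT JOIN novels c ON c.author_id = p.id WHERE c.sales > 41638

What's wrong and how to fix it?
Bug: Filtering c.sales in WHERE discards the NULL rows produced by LEFT JOIN, turning it into an inner join

Fix: Move the right-table condition into the ON clause so unmatched parents are kept

Corrected query:
SELECT p.name, c.sales FROM authors p LEFT JOIN novels c ON c.author_id = p.id AND c.sales > 41638

Result:
name   | sales
-------+------
Austen | NULL 
Borges | NULL 
Asimov | 43977
Asimov | 63518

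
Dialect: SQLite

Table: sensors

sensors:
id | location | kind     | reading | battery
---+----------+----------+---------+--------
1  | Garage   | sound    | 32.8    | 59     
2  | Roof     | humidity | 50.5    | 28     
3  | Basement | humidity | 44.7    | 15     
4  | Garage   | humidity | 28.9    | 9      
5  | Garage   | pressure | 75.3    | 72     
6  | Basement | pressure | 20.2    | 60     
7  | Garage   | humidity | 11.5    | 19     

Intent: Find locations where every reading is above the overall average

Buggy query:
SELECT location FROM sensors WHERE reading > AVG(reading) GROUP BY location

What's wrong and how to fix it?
Bug: AVG() is an aggregate; it can't sit directly in WHERE

Fix: Use a subquery for AVG and a HAVING MIN(...) filter so the condition holds for every row in the group

Corrected query:
SELECT location FROM sensors GROUP BY location HAVING MIN(reading) > (SELECT AVG(reading) FROM sensors)

Result:
location
--------
Roof    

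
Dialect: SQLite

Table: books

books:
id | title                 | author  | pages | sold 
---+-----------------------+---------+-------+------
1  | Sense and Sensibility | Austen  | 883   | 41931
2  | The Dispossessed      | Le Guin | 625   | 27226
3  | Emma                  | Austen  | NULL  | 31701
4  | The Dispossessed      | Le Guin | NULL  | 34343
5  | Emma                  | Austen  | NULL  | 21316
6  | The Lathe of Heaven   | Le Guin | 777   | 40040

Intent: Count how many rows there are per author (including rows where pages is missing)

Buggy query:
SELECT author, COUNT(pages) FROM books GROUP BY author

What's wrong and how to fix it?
Bug: COUNT(column) counts non-NULL values only; rows with NULL pages aren't counted

Fix: Use COUNT(*) to count all rows regardless of NULL

Corrected query:
SELECT author, COUNT(*) FROM books GROUP BY author

Result:
author  | COUNT(*)
--------+---------
Austen  | 3       
Le Guin | 3       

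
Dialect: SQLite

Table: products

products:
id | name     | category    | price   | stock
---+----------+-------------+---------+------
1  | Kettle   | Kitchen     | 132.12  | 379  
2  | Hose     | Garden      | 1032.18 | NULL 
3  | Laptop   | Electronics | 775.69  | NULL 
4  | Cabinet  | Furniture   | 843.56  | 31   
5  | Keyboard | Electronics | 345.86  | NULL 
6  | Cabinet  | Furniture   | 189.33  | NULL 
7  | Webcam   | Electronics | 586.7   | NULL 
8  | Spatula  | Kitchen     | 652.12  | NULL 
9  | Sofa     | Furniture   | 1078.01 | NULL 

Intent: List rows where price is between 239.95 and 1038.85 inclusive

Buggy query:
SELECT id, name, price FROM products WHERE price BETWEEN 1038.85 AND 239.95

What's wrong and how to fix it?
Bug: BETWEEN expects the lower bound first; with 1038.85 AND 239.95 the range is empty

Fix: Write BETWEEN 239.95 AND 1038.85

Corrected query:
SELECT id, name, price FROM products WHERE price BETWEEN 239.95 AND 1038.85

Result:
id | name     | price  
---+----------+--------
2  | Hose     | 1032.18
3  | Laptop   | 775.69 
4  | Cabinet  | 843.56 
5  | Keyboard | 345.86 
7  | Webcam   | 586.7  
8  | Spatula  | 652.12 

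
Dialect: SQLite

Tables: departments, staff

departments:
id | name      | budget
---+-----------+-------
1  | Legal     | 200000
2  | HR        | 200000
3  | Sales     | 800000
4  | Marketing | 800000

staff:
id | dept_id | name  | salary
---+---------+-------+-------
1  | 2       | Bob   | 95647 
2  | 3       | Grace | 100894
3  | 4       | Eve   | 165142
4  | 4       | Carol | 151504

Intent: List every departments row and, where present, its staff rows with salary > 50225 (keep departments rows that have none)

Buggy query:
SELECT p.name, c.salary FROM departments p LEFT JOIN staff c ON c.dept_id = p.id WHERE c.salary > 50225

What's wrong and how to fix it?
Bug: A WHERE condition on the right-hand table after LEFT JOIN drops unmatched parents

Fix: Put 'c.salary > 50225' in the JOIN's ON clause instead of WHERE

Corrected query:
SELECT p.name, c.salary FROM departments p LEFT JOIN staff c ON c.dept_id = p.id AND c.salary > 50225

Result:
name      | salary
----------+-------
Legal     | NULL  
HR        | 95647 
Sales     | 100894
Marketing | 151504
Marketing | 165142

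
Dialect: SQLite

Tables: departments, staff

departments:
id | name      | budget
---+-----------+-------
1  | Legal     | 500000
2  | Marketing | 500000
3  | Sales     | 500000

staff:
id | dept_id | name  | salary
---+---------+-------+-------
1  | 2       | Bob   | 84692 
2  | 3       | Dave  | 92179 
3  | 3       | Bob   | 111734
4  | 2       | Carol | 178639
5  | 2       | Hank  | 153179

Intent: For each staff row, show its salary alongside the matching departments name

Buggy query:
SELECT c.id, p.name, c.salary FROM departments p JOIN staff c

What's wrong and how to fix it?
Bug: JOIN with no ON clause produces a cartesian product; every staff row pairs with every departments row

Fix: Specify the join condition linking the foreign key to the parent id

Corrected query:
SELECT c.id, p.name, c.salary FROM departments p JOIN staff c ON c.dept_id = p.id

Result:
id | name      | salary
---+-----------+-------
1  | Marketing | 84692 
2  | Sales     | 92179 
3  | Sales     | 111734
4  | Marketing | 178639
5  | Marketing | 153179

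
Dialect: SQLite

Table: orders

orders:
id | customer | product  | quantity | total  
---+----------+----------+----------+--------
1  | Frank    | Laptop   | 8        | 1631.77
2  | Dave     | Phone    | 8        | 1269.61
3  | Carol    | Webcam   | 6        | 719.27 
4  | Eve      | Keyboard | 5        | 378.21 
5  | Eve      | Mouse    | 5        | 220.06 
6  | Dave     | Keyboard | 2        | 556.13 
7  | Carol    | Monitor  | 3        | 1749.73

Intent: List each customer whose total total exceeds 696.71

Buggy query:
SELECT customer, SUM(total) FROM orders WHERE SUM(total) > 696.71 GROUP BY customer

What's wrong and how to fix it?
Bug: SUM(total) is an aggregate, but WHERE filters rows before aggregation

Fix: Use HAVING (which filters groups after aggregation) instead of WHERE

Corrected query:
SELECT customer, SUM(total) FROM orders GROUP BY customer HAVING SUM(total) > 696.71

Result:
customer | SUM(total)
---------+-----------
Carol    | 2469      
Dave     | 1825.74   
Frank    | 1631.77   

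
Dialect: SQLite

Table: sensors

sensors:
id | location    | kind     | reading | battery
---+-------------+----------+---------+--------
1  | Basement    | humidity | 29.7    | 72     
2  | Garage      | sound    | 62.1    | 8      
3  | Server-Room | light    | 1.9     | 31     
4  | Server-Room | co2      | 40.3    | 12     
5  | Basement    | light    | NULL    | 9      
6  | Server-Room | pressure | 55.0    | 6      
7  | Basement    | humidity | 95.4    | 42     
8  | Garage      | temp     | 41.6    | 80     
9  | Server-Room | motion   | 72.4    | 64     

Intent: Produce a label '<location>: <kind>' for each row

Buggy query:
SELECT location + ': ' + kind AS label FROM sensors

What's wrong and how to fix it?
Bug: '+' is numeric addition; on text columns SQLite converts them to 0 instead of concatenating

Fix: Use the || operator for string concatenation

Corrected query:
SELECT location || ': ' || kind AS label FROM sensors

Result:
label                
---------------------
Basement: humidity   
Garage: sound        
Server-Room: light   
Server-Room: co2     
Basement: light      
Server-Room: pressure
Basement: humidity   
Garage: temp         
Server-Room: motion  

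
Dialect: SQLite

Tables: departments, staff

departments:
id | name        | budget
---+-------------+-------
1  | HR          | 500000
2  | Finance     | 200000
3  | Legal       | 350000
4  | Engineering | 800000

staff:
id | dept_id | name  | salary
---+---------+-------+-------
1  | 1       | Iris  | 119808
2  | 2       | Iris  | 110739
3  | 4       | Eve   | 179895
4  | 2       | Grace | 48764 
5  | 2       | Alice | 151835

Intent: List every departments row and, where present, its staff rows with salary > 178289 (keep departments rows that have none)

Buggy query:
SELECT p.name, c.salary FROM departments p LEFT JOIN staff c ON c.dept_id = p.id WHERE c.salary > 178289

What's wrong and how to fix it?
Bug: Filtering c.salary in WHERE discards the NULL rows produced by LEFT JOIN, turning it into an inner join

Fix: Move the right-table condition into the ON clause so unmatched parents are kept

Corrected query:
SELECT p.name, c.salary FROM departments p LEFT JOIN staff c ON c.dept_id = p.id AND c.salary > 178289

Result:
name        | salary
------------+-------
HR          | NULL  
Finance     | NULL  
Legal       | NULL  
Engineering | 179895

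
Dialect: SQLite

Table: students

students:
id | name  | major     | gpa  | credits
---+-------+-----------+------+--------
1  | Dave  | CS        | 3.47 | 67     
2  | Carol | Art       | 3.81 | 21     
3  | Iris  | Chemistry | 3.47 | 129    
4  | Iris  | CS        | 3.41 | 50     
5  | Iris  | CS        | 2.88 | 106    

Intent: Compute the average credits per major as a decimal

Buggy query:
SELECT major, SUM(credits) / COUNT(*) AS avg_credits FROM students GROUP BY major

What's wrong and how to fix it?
Bug: SUM(credits) and COUNT(*) are both integers; the division truncates the fractional part

Fix: Multiply by 1.0 (or CAST to REAL) to force floating-point division

Corrected query:
SELECT major, SUM(credits) * 1.0 / COUNT(*) AS avg_credits FROM students GROUP BY major

Result:
major     | avg_credits
----------+------------
Art       | 21         
CS        | 74.333333  
Chemistry | 129        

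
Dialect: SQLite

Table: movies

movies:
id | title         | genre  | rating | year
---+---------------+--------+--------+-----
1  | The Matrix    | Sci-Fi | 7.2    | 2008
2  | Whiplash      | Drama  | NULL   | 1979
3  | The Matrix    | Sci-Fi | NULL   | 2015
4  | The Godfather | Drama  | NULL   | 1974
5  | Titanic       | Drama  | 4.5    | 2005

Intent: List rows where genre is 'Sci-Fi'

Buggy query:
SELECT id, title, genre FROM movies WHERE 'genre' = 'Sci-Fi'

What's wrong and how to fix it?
Bug: Single quotes denote string literals in SQL; the column name is being compared as a constant string

Fix: Reference the column as genre without single quotes

Corrected query:
SELECT id, title, genre FROM movies WHERE genre = 'Sci-Fi'

Result:
id | title      | genre 
---+------------+-------
1  | The Matrix | Sci-Fi
3  | The Matrix | Sci-Fi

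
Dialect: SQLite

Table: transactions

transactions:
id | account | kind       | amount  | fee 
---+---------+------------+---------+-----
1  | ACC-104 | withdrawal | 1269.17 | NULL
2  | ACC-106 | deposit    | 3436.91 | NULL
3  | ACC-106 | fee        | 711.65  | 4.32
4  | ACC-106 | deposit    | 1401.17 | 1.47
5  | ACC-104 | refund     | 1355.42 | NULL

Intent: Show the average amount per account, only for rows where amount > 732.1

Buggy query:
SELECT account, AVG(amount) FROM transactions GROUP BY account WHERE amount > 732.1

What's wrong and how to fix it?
Bug: WHERE cannot follow GROUP BY

Fix: Place WHERE between FROM and GROUP BY

Corrected query:
SELECT account, AVG(amount) FROM transactions WHERE amount > 732.1 GROUP BY account

Result:
account | AVG(amount)
--------+------------
ACC-104 | 1312.295   
ACC-106 | 2419.04    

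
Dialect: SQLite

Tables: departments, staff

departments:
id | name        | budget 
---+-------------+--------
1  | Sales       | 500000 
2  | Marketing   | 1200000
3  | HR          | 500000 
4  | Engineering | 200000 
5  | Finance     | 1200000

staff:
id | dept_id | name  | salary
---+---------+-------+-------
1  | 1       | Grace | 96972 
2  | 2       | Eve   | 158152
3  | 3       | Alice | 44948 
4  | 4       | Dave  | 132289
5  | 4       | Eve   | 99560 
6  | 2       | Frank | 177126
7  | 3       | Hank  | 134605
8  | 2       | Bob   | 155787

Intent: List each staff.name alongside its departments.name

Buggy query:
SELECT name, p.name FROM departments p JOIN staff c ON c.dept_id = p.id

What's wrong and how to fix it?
Bug: Both tables have a 'name' column; the unqualified reference is ambiguous

Fix: Prefix ambiguous columns with the table alias

Corrected query:
SELECT c.name, p.name FROM departments p JOIN staff c ON c.dept_id = p.id

Result:
name  | name       
------+------------
Grace | Sales      
Eve   | Marketing  
Alice | HR         
Dave  | Engineering
Eve   | Engineering
Frank | Marketing  
Hank  | HR         
Bob   | Marketing  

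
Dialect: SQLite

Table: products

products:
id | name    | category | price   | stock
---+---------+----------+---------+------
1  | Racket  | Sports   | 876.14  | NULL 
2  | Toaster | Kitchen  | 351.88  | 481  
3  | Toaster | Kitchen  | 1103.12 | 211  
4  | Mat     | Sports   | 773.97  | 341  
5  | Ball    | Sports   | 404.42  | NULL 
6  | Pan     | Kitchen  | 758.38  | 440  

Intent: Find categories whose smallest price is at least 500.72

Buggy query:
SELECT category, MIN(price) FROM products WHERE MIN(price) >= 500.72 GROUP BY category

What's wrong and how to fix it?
Bug: MIN() in WHERE is a misuse of aggregate

Fix: Use HAVING for the per-group MIN condition

Corrected query:
SELECT category, MIN(price) FROM products GROUP BY category HAVING MIN(price) >= 500.72

Result:
(no rows)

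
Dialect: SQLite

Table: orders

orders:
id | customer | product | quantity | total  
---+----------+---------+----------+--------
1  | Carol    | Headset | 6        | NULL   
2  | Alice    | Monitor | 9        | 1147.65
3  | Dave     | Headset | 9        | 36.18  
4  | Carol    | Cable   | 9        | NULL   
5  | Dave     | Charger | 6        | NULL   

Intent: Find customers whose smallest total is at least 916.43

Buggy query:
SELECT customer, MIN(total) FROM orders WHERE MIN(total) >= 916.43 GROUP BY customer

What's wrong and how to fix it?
Bug: Aggregates like MIN are computed per group after WHERE runs

Fix: Replace WHERE with HAVING after the GROUP BY

Corrected query:
SELECT customer, MIN(total) FROM orders GROUP BY customer HAVING MIN(total) >= 916.43

Result:
customer | MIN(total)
---------+-----------
Alice    | 1147.65   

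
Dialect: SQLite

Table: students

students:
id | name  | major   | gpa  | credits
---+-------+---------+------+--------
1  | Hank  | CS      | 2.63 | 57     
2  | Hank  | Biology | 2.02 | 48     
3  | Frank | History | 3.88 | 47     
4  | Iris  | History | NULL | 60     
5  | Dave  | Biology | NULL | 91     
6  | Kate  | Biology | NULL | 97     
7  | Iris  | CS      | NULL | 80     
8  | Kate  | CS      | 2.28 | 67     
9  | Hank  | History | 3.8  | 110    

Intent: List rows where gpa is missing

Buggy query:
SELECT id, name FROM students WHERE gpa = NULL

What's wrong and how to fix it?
Bug: '= NULL' is always unknown in SQL three-valued logic, so no rows match

Fix: Replace '= NULL' with 'IS NULL'

Corrected query:
SELECT id, name FROM students WHERE gpa IS NULL

Result:
id | name
---+-----
4  | Iris
5  | Dave
6  | Kate
7  | Iris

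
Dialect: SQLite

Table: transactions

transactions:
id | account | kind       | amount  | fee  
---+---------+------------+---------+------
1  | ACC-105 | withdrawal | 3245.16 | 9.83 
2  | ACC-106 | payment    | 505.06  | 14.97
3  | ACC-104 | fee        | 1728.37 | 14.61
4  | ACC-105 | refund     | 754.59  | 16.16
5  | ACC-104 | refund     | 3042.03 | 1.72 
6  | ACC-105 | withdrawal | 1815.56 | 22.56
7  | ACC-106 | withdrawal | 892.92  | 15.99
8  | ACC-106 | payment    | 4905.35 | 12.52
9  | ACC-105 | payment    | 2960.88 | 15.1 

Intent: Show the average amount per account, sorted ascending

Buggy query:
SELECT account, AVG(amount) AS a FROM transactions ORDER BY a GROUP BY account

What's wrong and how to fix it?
Bug: GROUP BY must precede ORDER BY

Fix: Reorder: SELECT … FROM … GROUP BY … ORDER BY …

Corrected query:
SELECT account, AVG(amount) AS a FROM transactions GROUP BY account ORDER BY a

Result:
account | a        
--------+----------
ACC-106 | 2101.11  
ACC-105 | 2194.0475
ACC-104 | 2385.2   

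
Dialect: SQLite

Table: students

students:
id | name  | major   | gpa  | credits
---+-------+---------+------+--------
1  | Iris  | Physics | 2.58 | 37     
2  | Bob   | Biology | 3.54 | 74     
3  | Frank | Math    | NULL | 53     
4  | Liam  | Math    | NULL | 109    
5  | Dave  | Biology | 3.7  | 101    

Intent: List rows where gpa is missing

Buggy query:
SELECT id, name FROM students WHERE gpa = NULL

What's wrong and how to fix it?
Bug: Comparing to NULL with '=' never matches; NULL = NULL is unknown, not true

Fix: Replace '= NULL' with 'IS NULL'

Corrected query:
SELECT id, name FROM students WHERE gpa IS NULL

Result:
id | name 
---+------
3  | Frank
4  | Liam 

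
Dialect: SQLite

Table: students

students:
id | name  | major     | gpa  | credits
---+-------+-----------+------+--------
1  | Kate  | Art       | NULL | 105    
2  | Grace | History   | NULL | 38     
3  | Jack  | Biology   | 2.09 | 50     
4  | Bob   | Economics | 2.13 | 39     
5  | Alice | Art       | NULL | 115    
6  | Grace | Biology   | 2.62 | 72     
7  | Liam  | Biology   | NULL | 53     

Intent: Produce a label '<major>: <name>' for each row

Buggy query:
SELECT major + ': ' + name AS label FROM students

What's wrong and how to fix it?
Bug: SQLite uses || for string concatenation; + coerces text to numbers (yielding 0)

Fix: Use the || operator for string concatenation

Corrected query:
SELECT major || ': ' || name AS label FROM students

Result:
label         
--------------
Art: Kate     
History: Grace
Biology: Jack 
Economics: Bob
Art: Alice    
Biology: Grace
Biology: Liam 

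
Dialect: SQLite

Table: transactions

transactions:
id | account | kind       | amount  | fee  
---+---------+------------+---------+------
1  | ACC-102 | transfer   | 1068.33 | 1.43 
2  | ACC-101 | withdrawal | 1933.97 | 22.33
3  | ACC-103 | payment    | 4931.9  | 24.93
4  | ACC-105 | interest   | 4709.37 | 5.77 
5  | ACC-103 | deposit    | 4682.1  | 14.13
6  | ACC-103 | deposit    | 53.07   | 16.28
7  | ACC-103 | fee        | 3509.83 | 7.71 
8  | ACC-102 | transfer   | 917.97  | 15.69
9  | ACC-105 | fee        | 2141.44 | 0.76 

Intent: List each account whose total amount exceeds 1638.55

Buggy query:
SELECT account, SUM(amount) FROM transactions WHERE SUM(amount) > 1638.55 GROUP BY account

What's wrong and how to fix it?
Bug: WHERE runs before GROUP BY, so aggregates aren't available there

Fix: Move the aggregate condition to a HAVING clause

Corrected query:
SELECT account, SUM(amount) FROM transactions GROUP BY account HAVING SUM(amount) > 1638.55

Result:
account | SUM(amount)
--------+------------
ACC-101 | 1933.97    
ACC-102 | 1986.3     
ACC-103 | 13176.9    
ACC-105 | 6850.81    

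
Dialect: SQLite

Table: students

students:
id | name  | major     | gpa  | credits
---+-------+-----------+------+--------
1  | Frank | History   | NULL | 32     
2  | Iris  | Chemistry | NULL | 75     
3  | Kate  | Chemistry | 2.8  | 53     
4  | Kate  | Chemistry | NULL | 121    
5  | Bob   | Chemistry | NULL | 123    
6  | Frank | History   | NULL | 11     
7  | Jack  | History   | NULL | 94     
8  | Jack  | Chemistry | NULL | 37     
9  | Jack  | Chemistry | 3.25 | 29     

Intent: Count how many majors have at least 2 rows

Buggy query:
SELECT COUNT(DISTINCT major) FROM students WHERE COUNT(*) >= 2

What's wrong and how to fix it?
Bug: COUNT(*) cannot appear in WHERE; the per-group count doesn't exist yet

Fix: Group first with HAVING COUNT(*) >= 2, then COUNT the resulting groups

Corrected query:
SELECT COUNT(*) FROM (SELECT major FROM students GROUP BY major HAVING COUNT(*) >= 2)

Result:
COUNT(*)
--------
2       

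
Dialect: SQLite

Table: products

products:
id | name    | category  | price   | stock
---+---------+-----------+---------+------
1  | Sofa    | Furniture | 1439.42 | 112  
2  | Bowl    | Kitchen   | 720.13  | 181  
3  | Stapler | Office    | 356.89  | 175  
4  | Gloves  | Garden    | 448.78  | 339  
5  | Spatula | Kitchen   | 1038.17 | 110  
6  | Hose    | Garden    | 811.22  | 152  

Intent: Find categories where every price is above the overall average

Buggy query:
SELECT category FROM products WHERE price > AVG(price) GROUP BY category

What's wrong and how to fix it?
Bug: WHERE evaluates per row before aggregation, so AVG() is unavailable

Fix: Use a subquery for AVG and a HAVING MIN(...) filter so the condition holds for every row in the group

Corrected query:
SELECT category FROM products GROUP BY category HAVING MIN(price) > (SELECT AVG(price) FROM products)

Result:
category 
---------
Furniture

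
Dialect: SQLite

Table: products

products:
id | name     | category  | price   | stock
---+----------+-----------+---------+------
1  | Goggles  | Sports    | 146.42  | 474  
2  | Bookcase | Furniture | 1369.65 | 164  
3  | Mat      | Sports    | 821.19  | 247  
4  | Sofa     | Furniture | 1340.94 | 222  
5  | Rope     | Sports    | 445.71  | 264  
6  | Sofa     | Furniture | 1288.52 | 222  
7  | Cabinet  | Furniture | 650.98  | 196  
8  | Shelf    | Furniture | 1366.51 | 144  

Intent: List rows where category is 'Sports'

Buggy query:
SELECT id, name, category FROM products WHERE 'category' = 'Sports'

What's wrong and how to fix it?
Bug: 'category' in single quotes is a string literal, not the column; the comparison is literal-vs-literal and never true

Fix: Remove the quotes around the column name (or use double quotes for an identifier)

Corrected query:
SELECT id, name, category FROM products WHERE category = 'Sports'

Result:
id | name    | category
---+---------+---------
1  | Goggles | Sports  
3  | Mat     | Sports  
5  | Rope    | Sports  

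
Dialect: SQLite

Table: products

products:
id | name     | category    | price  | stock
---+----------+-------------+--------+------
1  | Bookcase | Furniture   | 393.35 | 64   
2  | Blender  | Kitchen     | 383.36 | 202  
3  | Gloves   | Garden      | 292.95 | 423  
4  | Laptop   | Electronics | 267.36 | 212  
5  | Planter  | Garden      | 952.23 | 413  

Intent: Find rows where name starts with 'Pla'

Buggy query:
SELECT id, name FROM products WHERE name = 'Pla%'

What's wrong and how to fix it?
Bug: Wildcards only work with LIKE; '=' treats '%' as a literal character

Fix: Replace '=' with LIKE so 'Pla%' is treated as a pattern

Corrected query:
SELECT id, name FROM products WHERE name LIKE 'Pla%'

Result:
id | name   
---+--------
5  | Planter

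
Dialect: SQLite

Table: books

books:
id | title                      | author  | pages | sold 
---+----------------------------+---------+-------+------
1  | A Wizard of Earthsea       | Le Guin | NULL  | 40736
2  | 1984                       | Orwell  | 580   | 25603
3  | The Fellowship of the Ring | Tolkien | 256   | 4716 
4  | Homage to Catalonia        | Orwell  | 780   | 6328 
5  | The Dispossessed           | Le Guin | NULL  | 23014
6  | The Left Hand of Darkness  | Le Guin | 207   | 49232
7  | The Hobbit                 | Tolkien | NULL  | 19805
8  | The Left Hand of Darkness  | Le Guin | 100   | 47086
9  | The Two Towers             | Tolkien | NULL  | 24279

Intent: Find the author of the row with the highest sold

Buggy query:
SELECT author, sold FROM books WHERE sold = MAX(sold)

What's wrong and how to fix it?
Bug: WHERE is evaluated per row; an aggregate over the whole table isn't defined there

Fix: Use a subquery: WHERE sold = (SELECT MAX(sold) FROM books)

Corrected query:
SELECT author, sold FROM books WHERE sold = (SELECT MAX(sold) FROM books)

Result:
author  | sold 
--------+------
Le Guin | 49232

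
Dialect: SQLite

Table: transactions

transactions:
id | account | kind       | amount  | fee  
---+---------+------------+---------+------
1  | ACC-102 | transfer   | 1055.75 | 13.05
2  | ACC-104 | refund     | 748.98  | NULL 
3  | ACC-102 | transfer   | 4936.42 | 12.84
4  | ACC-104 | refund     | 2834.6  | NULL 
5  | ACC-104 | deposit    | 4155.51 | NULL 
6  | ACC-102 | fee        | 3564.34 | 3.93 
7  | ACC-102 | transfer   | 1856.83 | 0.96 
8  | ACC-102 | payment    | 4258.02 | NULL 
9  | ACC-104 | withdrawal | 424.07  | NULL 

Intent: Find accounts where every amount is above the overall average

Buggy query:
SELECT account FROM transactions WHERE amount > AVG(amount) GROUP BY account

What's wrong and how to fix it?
Bug: WHERE evaluates per row before aggregation, so AVG() is unavailable

Fix: Use a subquery for AVG and a HAVING MIN(...) filter so the condition holds for every row in the group

Corrected query:
SELECT account FROM transactions GROUP BY account HAVING MIN(amount) > (SELECT AVG(amount) FROM transactions)

Result:
(no rows)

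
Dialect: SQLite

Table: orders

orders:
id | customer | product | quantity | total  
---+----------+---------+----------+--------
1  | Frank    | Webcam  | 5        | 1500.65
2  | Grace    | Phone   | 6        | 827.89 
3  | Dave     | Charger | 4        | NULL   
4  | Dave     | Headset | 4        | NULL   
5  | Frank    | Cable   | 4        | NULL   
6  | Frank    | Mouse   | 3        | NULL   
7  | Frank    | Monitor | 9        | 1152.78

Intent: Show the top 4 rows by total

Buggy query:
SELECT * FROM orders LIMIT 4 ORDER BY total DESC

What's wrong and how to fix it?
Bug: ORDER BY cannot follow LIMIT; LIMIT is the final clause

Fix: Swap the clauses: ORDER BY first, then LIMIT

Corrected query:
SELECT * FROM orders ORDER BY total DESC LIMIT 4

Result:
id | customer | product | quantity | total  
---+----------+---------+----------+--------
1  | Frank    | Webcam  | 5        | 1500.65
7  | Frank    | Monitor | 9        | 1152.78
2  | Grace    | Phone   | 6        | 827.89 
3  | Dave     | Charger | 4        | NULL   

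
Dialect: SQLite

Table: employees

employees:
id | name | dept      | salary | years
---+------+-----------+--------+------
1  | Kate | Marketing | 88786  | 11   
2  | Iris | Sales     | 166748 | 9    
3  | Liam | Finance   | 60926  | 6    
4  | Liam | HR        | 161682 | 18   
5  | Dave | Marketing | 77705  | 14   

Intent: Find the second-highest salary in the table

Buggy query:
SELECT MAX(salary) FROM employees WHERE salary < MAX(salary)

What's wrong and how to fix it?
Bug: MAX(salary) on the right of the comparison is an aggregate-in-WHERE error

Fix: Compute the overall MAX in a subquery, then take MAX of rows below it

Corrected query:
SELECT MAX(salary) FROM employees WHERE salary < (SELECT MAX(salary) FROM employees)

Result:
MAX(salary)
-----------
161682     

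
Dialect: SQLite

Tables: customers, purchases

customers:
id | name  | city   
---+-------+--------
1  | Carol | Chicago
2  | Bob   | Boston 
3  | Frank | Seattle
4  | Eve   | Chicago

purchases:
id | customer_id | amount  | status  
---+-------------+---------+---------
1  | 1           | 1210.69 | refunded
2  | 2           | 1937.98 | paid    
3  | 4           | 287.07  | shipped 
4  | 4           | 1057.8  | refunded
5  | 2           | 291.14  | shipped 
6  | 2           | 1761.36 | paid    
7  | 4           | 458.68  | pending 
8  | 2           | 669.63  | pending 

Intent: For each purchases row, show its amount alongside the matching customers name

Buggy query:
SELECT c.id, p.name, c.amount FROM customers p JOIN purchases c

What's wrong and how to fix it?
Bug: Missing join condition: each purchases row is matched to all customers rows instead of just its own

Fix: Specify the join condition linking the foreign key to the parent id

Corrected query:
SELECT c.id, p.name, c.amount FROM customers p JOIN purchases c ON c.customer_id = p.id

Result:
id | name  | amount 
---+-------+--------
1  | Carol | 1210.69
2  | Bob   | 1937.98
3  | Eve   | 287.07 
4  | Eve   | 1057.8 
5  | Bob   | 291.14 
6  | Bob   | 1761.36
7  | Eve   | 458.68 
8  | Bob   | 669.63 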